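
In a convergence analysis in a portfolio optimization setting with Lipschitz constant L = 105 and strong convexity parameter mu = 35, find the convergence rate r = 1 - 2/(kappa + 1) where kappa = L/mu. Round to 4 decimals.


Step 1: Compute the condition number.
kappa = L/mu = 105/35 = 3.0
Step 2: Compute the convergence rate.
r = 1 - 2/(kappa + 1) = 1 - 2*mu/(L + mu) = (L - mu)/(L + mu) = 70/140 = 0.5


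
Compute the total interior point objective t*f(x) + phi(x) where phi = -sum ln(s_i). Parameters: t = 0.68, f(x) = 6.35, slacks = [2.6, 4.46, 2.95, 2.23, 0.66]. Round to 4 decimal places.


Step 1: Compute log-barrier.
ln values: [0.9555, 1.4951, 1.0818, 0.802, -0.4155]
phi = -(0.9555 + 1.4951 + 1.0818 + 0.802 - 0.4155) = -3.919
Step 2: Compute augmented objective.
t*f(x) = 0.68*6.35 = 4.318
Total = 4.318 - 3.919 = 0.399


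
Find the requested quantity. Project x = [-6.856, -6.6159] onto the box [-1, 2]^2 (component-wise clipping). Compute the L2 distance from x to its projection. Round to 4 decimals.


Project each component onto [-1, 2].
clip(-6.856) = -1.0, clip(-6.6159) = -1.0
Projection = [-1.0, -1.0]
Squared diffs: [34.2927, 31.5383]
Distance = sqrt(65.831) = 8.1136


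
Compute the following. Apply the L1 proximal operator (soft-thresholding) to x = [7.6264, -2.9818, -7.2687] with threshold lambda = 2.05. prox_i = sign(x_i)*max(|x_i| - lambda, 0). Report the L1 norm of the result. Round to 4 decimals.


Soft-thresholding with lambda = 2.05:
prox(7.6264) = sign(7.6264)*max(|7.6264| - 2.05, 0) = 5.5764
prox(-2.9818) = sign(-2.9818)*max(|-2.9818| - 2.05, 0) = -0.9318
prox(-7.2687) = sign(-7.2687)*max(|-7.2687| - 2.05, 0) = -5.2187
prox(x) = [5.5764, -0.9318, -5.2187]
||prox(x)||_1 = 5.5764 + 0.9318 + 5.2187 = 11.7269


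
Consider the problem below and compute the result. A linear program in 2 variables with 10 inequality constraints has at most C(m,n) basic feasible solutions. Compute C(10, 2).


Each vertex corresponds to some choice of n active constraints out of m, so the number of vertices is at most C(m, n) = m! / (n!(m-n)!).
m = 10, n = 2
Numerator: 10 * 9
Denominator: 2! = 2
C(10, 2) = 45


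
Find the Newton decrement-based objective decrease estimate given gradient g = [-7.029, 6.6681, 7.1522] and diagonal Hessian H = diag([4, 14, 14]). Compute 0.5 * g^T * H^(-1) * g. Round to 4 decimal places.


Step 1: H is diagonal, so H^(-1) * g = [-1.7573, 0.4763, 0.5109].
Step 2: g^T H^(-1) g = sum_i g_i^2 / H_ii
  = (-7.029)^2/4 + (6.6681)^2/14 + (7.1522)^2/14
  = 12.3517 + 3.176 + 3.6539 = 19.1815
Step 3: Objective decrease = 0.5 * g^T H^(-1) g = 9.5908


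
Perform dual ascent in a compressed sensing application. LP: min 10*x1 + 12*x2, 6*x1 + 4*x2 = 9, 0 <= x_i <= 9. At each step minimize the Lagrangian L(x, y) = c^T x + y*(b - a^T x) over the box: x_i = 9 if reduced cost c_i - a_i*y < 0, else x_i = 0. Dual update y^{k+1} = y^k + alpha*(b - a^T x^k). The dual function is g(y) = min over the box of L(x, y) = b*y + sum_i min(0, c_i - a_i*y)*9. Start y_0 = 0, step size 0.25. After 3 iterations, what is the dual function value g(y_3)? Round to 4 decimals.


Dual ascent for LP: min 10*x1 + 12*x2, 6*x1 + 4*x2 = 9, 0 <= x_i <= 9
Step 1: y^k = 0.0, reduced costs: (10.0, 12.0)
  x^k = (0.0, 0.0), subgradient = b - a^T x = 9.0
  y^{k+1} = 0.0 + 0.25*9.0 = 2.25
Step 2: y^k = 2.25, reduced costs: (-3.5, 3.0)
  x^k = (9.0, 0.0), subgradient = b - a^T x = -45.0
  y^{k+1} = 2.25 + 0.25*-45.0 = -9.0
Step 3: y^k = -9.0, reduced costs: (64.0, 48.0)
  x^k = (0.0, 0.0), subgradient = b - a^T x = 9.0
  y^{k+1} = -9.0 + 0.25*9.0 = -6.75
Dual objective at y_3 = -6.75: reduced costs (50.5, 39.0), box minimizer x = (0.0, 0.0)
g(y_3) = b*y + (c1 - a1*y)*x1 + (c2 - a2*y)*x2 = 9*(-6.75) + 50.5*0.0 + 39.0*0.0 = -60.75 + 0.0 + 0.0 = -60.75


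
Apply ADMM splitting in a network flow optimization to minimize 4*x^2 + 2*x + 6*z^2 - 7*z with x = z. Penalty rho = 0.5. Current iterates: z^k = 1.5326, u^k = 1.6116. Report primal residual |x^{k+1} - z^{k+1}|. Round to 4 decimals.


ADMM iteration with rho = 0.5, z^k = 1.5326, u^k = 1.6116
Step 1: x-update.
Minimize 4*x^2 + 2*x + (0.5/2)*(x - 1.5326 + 1.6116)^2
FOC: (2*4 + 0.5)*x = -2 + 0.5*(1.5326 - 1.6116)
x^{k+1} = -0.2399
Step 2: z-update.
Minimize 6*z^2 - 7*z + (0.5/2)*(-0.2399 - z + 1.6116)^2
FOC: (2*6 + 0.5)*z = 7 + 0.5*(-0.2399 + 1.6116)
z^{k+1} = 0.6149
Step 3: u-update.
u^{k+1} = 1.6116 - 0.2399 - 0.6149 = 0.7568
Step 4: Primal residual = |-0.2399 - 0.6149| = 0.8548


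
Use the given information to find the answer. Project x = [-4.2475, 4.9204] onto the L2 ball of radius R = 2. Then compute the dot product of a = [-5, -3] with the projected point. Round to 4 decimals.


Step 1: Compute ||x|| (intermediates to 6 decimals).
||x|| = sqrt((-4.2475)^2 + 4.9204^2) = 6.500122
Step 2: Project.
Since ||x|| > R, scale = R/||x|| = 2/6.500122 = 0.307687, proj(x) = scale * x
proj(x) = [-1.306901, 1.513943]
Step 3: Dot product.
a^T * proj(x) = -5*(-1.306901) - 3*1.513943 = 1.9927


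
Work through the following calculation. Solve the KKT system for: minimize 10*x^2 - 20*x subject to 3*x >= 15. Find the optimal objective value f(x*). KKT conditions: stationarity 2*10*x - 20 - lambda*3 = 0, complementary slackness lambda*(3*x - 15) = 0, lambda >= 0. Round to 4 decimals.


Step 1: Try lambda = 0 (constraint inactive).
x_unc = 20/(2*10) = 1.0
Check: 3*1.0 = 3.0 < 15 -- violated!
Step 2: Constraint must be active: 3*x = 15
x* = 15/3 = 5.0
lambda = (2*10*5.0 - 20)/3 = 26.6667
Step 3: Compute optimal value.
f(x*) = 10*5.0^2 - 20*5.0 = 150.0


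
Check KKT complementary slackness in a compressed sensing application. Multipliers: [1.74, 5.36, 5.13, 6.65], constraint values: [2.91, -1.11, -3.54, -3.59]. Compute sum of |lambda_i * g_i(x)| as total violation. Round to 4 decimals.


KKT complementary slackness check:
lambda_1 * g_1 = 1.74 * 2.91 = 5.0634
lambda_2 * g_2 = 5.36 * -1.11 = -5.9496
lambda_3 * g_3 = 5.13 * -3.54 = -18.1602
lambda_4 * g_4 = 6.65 * -3.59 = -23.8735
Total violation = 5.0634 + 5.9496 + 18.1602 + 23.8735 = 53.0467


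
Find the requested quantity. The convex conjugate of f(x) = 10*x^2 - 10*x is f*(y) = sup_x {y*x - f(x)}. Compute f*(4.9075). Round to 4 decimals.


f*(y) = sup_x {y*x - a*x^2 - b*x} = sup_x {(y-b)*x - a*x^2}
FOC: (y - b) - 2a*x = 0 => x* = (y - b)/(2a)
x* = (4.9075 + 10)/(2*10) = 0.7454
f*(4.9075) = (y-b)^2/(4a) = (4.9075 + 10)^2/(4*10)
= 222.2336/40 = 5.5558


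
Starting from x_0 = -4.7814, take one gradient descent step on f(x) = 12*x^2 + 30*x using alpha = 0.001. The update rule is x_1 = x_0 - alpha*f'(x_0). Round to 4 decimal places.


We compute the gradient at x_0 and apply the update.
f'(x) = 24*x + 30
f'(-4.7814) = 24*-4.7814 + 30 = -84.7536
x_1 = -4.7814 - 0.001*-84.7536 = -4.6966


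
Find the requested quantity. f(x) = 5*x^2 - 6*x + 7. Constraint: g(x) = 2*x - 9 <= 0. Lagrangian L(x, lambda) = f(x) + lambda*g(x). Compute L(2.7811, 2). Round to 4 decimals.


Step 1: Evaluate f(x).
f(2.7811) = 5*2.7811^2 - 6*2.7811 + 7 = 28.986
Step 2: Evaluate g(x).
g(2.7811) = 2*2.7811 - 9 = -3.4378
Step 3: Compute Lagrangian.
L = 28.986 + 2*-3.4378 = 22.1104


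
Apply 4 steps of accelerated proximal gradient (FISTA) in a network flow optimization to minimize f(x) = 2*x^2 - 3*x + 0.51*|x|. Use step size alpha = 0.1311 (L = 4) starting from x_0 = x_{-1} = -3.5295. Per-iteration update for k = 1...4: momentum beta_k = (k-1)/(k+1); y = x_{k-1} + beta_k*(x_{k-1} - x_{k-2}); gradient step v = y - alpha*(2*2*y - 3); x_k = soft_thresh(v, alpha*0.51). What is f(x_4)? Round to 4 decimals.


FISTA on f(x) = 2*x^2 - 3*x + 0.51*|x|
L = 4, alpha = 0.1311
Iteration 1: beta = 0.0, y = -3.5295 + 0.0*(-3.5295 + 3.5295) = -3.5295
  grad(y) = -17.118, v = y - alpha*grad = -1.2853
  prox(v) = soft_thresh(-1.2853, 0.0669) = -1.2185
Iteration 2: beta = 0.3333, y = -1.2185 + 0.3333*(-1.2185 + 3.5295) = -0.4481
  grad(y) = -4.7925, v = y - alpha*grad = 0.1802
  prox(v) = soft_thresh(0.1802, 0.0669) = 0.1133
Iteration 3: beta = 0.5, y = 0.1133 + 0.5*(0.1133 + 1.2185) = 0.7792
  grad(y) = 0.1168, v = y - alpha*grad = 0.7639
  prox(v) = soft_thresh(0.7639, 0.0669) = 0.697
Iteration 4: beta = 0.6, y = 0.697 + 0.6*(0.697 - 0.1133) = 1.0473
  grad(y) = 1.189, v = y - alpha*grad = 0.8914
  prox(v) = soft_thresh(0.8914, 0.0669) = 0.8245
f(x_4) = 2*0.8245^2 - 3*0.8245 + 0.51*|0.8245| = -0.6934


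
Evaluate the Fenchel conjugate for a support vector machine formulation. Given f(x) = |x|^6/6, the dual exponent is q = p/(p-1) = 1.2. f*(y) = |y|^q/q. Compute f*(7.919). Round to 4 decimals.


The conjugate exponent q satisfies 1/p + 1/q = 1.
p = 6, so q = 6/(6 - 1) = 1.2
|y|^q = 7.919^1.2 = 11.9786
f*(7.919) = 11.9786 / 1.2 = 9.9821


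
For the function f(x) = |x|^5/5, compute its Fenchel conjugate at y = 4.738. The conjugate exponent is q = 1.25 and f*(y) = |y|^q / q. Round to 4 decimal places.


The conjugate exponent q satisfies 1/p + 1/q = 1.
p = 5, so q = 5/(5 - 1) = 1.25
|y|^q = 4.738^1.25 = 6.9903
f*(4.738) = 6.9903 / 1.25 = 5.5922


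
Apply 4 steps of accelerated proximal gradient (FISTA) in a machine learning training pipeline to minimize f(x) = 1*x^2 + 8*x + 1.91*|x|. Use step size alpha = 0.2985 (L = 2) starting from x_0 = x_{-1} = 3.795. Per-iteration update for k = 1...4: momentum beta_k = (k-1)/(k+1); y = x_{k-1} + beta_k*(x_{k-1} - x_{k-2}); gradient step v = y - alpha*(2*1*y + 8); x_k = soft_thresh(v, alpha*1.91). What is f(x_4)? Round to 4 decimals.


FISTA on f(x) = 1*x^2 + 8*x + 1.91*|x|
L = 2, alpha = 0.2985
Iteration 1: beta = 0.0, y = 3.795 + 0.0*(3.795 - 3.795) = 3.795
  grad(y) = 15.59, v = y - alpha*grad = -0.8586
  prox(v) = soft_thresh(-0.8586, 0.5701) = -0.2885
Iteration 2: beta = 0.3333, y = -0.2885 + 0.3333*(-0.2885 - 3.795) = -1.6496
  grad(y) = 4.7007, v = y - alpha*grad = -3.0528
  prox(v) = soft_thresh(-3.0528, 0.5701) = -2.4827
Iteration 3: beta = 0.5, y = -2.4827 + 0.5*(-2.4827 + 0.2885) = -3.5798
  grad(y) = 0.8405, v = y - alpha*grad = -3.8306
  prox(v) = soft_thresh(-3.8306, 0.5701) = -3.2605
Iteration 4: beta = 0.6, y = -3.2605 + 0.6*(-3.2605 + 2.4827) = -3.7272
  grad(y) = 0.5456, v = y - alpha*grad = -3.8901
  prox(v) = soft_thresh(-3.8901, 0.5701) = -3.3199
f(x_4) = 1*(-3.3199)^2 + 8*(-3.3199) + 1.91*|-3.3199| = -9.1964


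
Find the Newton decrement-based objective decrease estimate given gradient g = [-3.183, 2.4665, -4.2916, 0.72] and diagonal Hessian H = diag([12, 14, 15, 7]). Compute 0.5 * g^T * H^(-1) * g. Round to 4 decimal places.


Step 1: H is diagonal, so H^(-1) * g = [-0.2653, 0.1762, -0.2861, 0.1029].
Step 2: g^T H^(-1) g = sum_i g_i^2 / H_ii
  = (-3.183)^2/12 + (2.4665)^2/14 + (-4.2916)^2/15 + (0.72)^2/7
  = 0.8443 + 0.4345 + 1.2279 + 0.0741 = 2.5807
Step 3: Objective decrease = 0.5 * g^T H^(-1) g = 1.2904


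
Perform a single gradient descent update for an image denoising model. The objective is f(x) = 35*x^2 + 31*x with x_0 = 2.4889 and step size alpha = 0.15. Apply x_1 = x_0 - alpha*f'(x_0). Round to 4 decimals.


We compute the gradient at x_0 and apply the update.
f'(x) = 70*x + 31
f'(2.4889) = 70*2.4889 + 31 = 205.223
x_1 = 2.4889 - 0.15*205.223 = -28.2946


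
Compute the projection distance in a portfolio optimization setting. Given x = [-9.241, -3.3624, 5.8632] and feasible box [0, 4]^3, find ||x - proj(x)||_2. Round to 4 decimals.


Project each component onto [0, 4].
clip(-9.241) = 0.0, clip(-3.3624) = 0.0, clip(5.8632) = 4.0
Projection = [0.0, 0.0, 4.0]
Squared diffs: [85.3961, 11.3057, 3.4715]
Distance = sqrt(100.1733) = 10.0087


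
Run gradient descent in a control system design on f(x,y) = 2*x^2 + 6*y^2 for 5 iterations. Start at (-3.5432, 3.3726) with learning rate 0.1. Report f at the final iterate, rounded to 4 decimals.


Gradient descent on f(x,y) = 2*x^2 + 6*y^2.
Starting point: (-3.5432, 3.3726), alpha = 0.1
Step 1: grad_x = 2*2*-3.5432 = -14.1728, grad_y = 2*6*3.3726 = 40.4712
  x_1 = -3.5432 - 0.1*-14.1728 = -2.1259
  y_1 = 3.3726 - 0.1*40.4712 = -0.6745
Step 2: grad_x = 2*2*-2.1259 = -8.5037, grad_y = 2*6*-0.6745 = -8.0942
  x_2 = -2.1259 - 0.1*-8.5037 = -1.2756
  y_2 = -0.6745 - 0.1*-8.0942 = 0.1349
Step 3: grad_x = 2*2*-1.2756 = -5.1022, grad_y = 2*6*0.1349 = 1.6188
  x_3 = -1.2756 - 0.1*-5.1022 = -0.7653
  y_3 = 0.1349 - 0.1*1.6188 = -0.027
Step 4: grad_x = 2*2*-0.7653 = -3.0613, grad_y = 2*6*-0.027 = -0.3238
  x_4 = -0.7653 - 0.1*-3.0613 = -0.4592
  y_4 = -0.027 - 0.1*-0.3238 = 0.0054
Step 5: grad_x = 2*2*-0.4592 = -1.8368, grad_y = 2*6*0.0054 = 0.0648
  x_5 = -0.4592 - 0.1*-1.8368 = -0.2755
  y_5 = 0.0054 - 0.1*0.0648 = -0.0011
f(-0.2755, -0.0011) = 2*(-0.2755)^2 + 6*(-0.0011)^2 = 0.1518


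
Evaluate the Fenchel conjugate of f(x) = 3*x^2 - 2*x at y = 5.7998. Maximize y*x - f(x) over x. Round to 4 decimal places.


f*(y) = sup_x {y*x - a*x^2 - b*x} = sup_x {(y-b)*x - a*x^2}
FOC: (y - b) - 2a*x = 0 => x* = (y - b)/(2a)
x* = (5.7998 + 2)/(2*3) = 1.3
f*(5.7998) = (y-b)^2/(4a) = (5.7998 + 2)^2/(4*3)
= 60.8369/12 = 5.0697


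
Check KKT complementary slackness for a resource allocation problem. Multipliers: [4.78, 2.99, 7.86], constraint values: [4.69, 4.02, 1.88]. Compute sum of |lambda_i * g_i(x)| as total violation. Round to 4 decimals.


KKT complementary slackness check:
lambda_1 * g_1 = 4.78 * 4.69 = 22.4182
lambda_2 * g_2 = 2.99 * 4.02 = 12.0198
lambda_3 * g_3 = 7.86 * 1.88 = 14.7768
Total violation = 22.4182 + 12.0198 + 14.7768 = 49.2148


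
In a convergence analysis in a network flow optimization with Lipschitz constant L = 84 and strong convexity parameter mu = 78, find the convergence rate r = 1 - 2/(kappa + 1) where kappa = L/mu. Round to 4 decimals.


Step 1: Compute the condition number.
kappa = L/mu = 84/78 = 1.0769
Step 2: Compute the convergence rate.
r = 1 - 2/(kappa + 1) = 1 - 2*mu/(L + mu) = (L - mu)/(L + mu) = 6/162 = 0.037


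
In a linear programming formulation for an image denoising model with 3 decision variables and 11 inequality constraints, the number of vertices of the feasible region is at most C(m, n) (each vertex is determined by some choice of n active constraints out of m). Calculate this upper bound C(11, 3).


Each vertex corresponds to some choice of n active constraints out of m, so the number of vertices is at most C(m, n) = m! / (n!(m-n)!).
m = 11, n = 3
Numerator: 11 * 10 * 9
Denominator: 3! = 6
C(11, 3) = 165


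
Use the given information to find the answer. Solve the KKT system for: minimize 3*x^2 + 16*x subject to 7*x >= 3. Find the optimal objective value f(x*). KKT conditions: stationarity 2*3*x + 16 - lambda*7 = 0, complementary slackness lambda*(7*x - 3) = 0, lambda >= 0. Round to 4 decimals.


Step 1: Try lambda = 0 (constraint inactive).
x_unc = -16/(2*3) = -2.6667
Check: 7*-2.6667 = -18.6669 < 3 -- violated!
Step 2: Constraint must be active: 7*x = 3
x* = 3/7 = 0.4286 (rounded; the exact value 3/7 is used below)
lambda = (2*3*(3/7) + 16)/7 = 2.6531
Step 3: Compute optimal value.
f(x*) = 3*(3/7)^2 + 16*(3/7) = 7.4082


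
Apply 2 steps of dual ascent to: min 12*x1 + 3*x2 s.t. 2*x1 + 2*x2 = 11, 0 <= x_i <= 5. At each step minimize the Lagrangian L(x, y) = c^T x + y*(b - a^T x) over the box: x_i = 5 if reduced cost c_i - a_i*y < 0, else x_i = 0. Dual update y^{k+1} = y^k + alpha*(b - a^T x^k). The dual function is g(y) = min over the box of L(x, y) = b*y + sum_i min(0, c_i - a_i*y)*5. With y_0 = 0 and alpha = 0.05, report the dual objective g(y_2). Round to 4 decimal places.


Dual ascent for LP: min 12*x1 + 3*x2, 2*x1 + 2*x2 = 11, 0 <= x_i <= 5
Step 1: y^k = 0.0, reduced costs: (12.0, 3.0)
  x^k = (0.0, 0.0), subgradient = b - a^T x = 11.0
  y^{k+1} = 0.0 + 0.05*11.0 = 0.55
Step 2: y^k = 0.55, reduced costs: (10.9, 1.9)
  x^k = (0.0, 0.0), subgradient = b - a^T x = 11.0
  y^{k+1} = 0.55 + 0.05*11.0 = 1.1
Dual objective at y_2 = 1.1: reduced costs (9.8, 0.8), box minimizer x = (0.0, 0.0)
g(y_2) = b*y + (c1 - a1*y)*x1 + (c2 - a2*y)*x2 = 11*1.1 + 9.8*0.0 + 0.8*0.0 = 12.1 + 0.0 + 0.0 = 12.1


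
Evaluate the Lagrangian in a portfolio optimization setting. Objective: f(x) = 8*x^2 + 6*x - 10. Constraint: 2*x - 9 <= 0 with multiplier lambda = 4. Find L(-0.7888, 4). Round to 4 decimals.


Step 1: Evaluate f(x).
f(-0.7888) = 8*(-0.7888)^2 + 6*(-0.7888) - 10 = -9.7552
Step 2: Evaluate g(x).
g(-0.7888) = 2*-0.7888 - 9 = -10.5776
Step 3: Compute Lagrangian.
L = -9.7552 + 4*-10.5776 = -52.0656


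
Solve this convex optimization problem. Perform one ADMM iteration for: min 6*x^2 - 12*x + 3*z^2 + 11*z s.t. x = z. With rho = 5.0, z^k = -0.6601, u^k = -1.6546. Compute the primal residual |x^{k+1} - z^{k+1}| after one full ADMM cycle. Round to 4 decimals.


ADMM iteration with rho = 5.0, z^k = -0.6601, u^k = -1.6546
Step 1: x-update.
Minimize 6*x^2 - 12*x + (5.0/2)*(x + 0.6601 - 1.6546)^2
FOC: (2*6 + 5.0)*x = 12 + 5.0*(-0.6601 + 1.6546)
x^{k+1} = 0.9984
Step 2: z-update.
Minimize 3*z^2 + 11*z + (5.0/2)*(0.9984 - z - 1.6546)^2
FOC: (2*3 + 5.0)*z = -11 + 5.0*(0.9984 - 1.6546)
z^{k+1} = -1.2983
Step 3: u-update.
u^{k+1} = -1.6546 + 0.9984 + 1.2983 = 0.6421
Step 4: Primal residual = |0.9984 + 1.2983| = 2.2967


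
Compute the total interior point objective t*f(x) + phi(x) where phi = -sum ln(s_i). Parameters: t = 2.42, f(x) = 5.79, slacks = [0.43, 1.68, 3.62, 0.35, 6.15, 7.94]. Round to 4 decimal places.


Step 1: Compute log-barrier.
ln values: [-0.844, 0.5188, 1.2865, -1.0498, 1.8165, 2.0719]
phi = -(-0.844 + 0.5188 + 1.2865 - 1.0498 + 1.8165 + 2.0719) = -3.7998
Step 2: Compute augmented objective.
t*f(x) = 2.42*5.79 = 14.0118
Total = 14.0118 - 3.7998 = 10.212


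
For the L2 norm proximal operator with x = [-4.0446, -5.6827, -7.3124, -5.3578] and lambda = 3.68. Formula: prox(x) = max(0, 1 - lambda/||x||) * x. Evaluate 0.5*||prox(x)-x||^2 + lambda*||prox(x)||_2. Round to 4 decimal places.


Step 1: Compute ||x||.
||x|| = 11.4381
Step 2: Compute scaling factor.
scale = max(0, 1 - 3.68/11.4381) = 0.6783
Step 3: prox(x) = [-2.7433, -3.8544, -4.9598, -3.634]
||prox(x)|| = 7.7581
Step 4: Proximal objective.
0.5*||prox-x||^2 = 6.7712
lambda*||prox|| = 28.5498
Total = 35.3208


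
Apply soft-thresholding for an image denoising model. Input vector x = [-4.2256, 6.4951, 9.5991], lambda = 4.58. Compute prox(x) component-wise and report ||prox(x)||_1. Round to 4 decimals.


Soft-thresholding with lambda = 4.58:
prox(-4.2256) = sign(-4.2256)*max(|-4.2256| - 4.58, 0) = 0.0
prox(6.4951) = sign(6.4951)*max(|6.4951| - 4.58, 0) = 1.9151
prox(9.5991) = sign(9.5991)*max(|9.5991| - 4.58, 0) = 5.0191
prox(x) = [0.0, 1.9151, 5.0191]
||prox(x)||_1 = 0.0 + 1.9151 + 5.0191 = 6.9342


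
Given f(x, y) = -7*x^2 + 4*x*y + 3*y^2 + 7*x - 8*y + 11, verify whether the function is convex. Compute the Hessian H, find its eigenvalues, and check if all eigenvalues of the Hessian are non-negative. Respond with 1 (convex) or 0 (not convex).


The Hessian of f(x,y) = -7*x^2 + 4*x*y + 3*y^2 + 7*x - 8*y + 11 is:
H = [[-14, 4], [4, 6]]
Trace = -14 + 6 = -8
Determinant = -14*6 - (4)^2 = -100
Discriminant = (-8)^2 - 4*-100 = 464.0
Eigenvalues: lambda_1 = -14.7703, lambda_2 = 6.7703
The function is not convex.

0


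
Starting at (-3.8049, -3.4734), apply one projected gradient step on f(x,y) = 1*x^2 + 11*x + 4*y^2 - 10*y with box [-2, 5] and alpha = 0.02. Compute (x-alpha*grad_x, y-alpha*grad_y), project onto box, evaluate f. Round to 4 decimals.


Step 1: Compute gradient at (-3.8049, -3.4734).
grad_x = 2*1*-3.8049 + 11 = 3.3902
grad_y = 2*4*-3.4734 - 10 = -37.7872
Step 2: Gradient step.
x_raw = -3.8049 - 0.02*3.3902 = -3.8727
y_raw = -3.4734 - 0.02*-37.7872 = -2.7177
Step 3: Project onto [-2, 5].
x_proj = clip(-3.8727) = -2.0
y_proj = clip(-2.7177) = -2.0
Step 4: Evaluate f.
f(-2.0, -2.0) = 18.0


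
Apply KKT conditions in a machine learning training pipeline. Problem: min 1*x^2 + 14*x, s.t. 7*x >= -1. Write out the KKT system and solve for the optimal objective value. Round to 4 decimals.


Step 1: Try lambda = 0 (constraint inactive).
x_unc = -14/(2*1) = -7.0
Check: 7*-7.0 = -49.0 < -1 -- violated!
Step 2: Constraint must be active: 7*x = -1
x* = -1/7 = -0.1429 (rounded; the exact value -1/7 is used below)
lambda = (2*1*(-1/7) + 14)/7 = 1.9592
Step 3: Compute optimal value.
f(x*) = 1*(-1/7)^2 + 14*(-1/7) = -1.9796


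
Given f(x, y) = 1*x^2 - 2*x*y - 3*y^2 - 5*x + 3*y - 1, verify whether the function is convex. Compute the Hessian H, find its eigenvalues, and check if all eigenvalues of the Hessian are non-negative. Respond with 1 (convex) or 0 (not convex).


The Hessian of f(x,y) = 1*x^2 - 2*x*y - 3*y^2 - 5*x + 3*y - 1 is:
H = [[2, -2], [-2, -6]]
Trace = 2 - 6 = -4
Determinant = 2*-6 - (-2)^2 = -16
Discriminant = (-4)^2 - 4*-16 = 80.0
Eigenvalues: lambda_1 = -6.4721, lambda_2 = 2.4721
The function is not convex.

0


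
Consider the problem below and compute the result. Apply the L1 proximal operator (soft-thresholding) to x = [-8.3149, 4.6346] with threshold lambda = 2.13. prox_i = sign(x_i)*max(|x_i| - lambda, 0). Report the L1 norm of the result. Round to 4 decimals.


Soft-thresholding with lambda = 2.13:
prox(-8.3149) = sign(-8.3149)*max(|-8.3149| - 2.13, 0) = -6.1849
prox(4.6346) = sign(4.6346)*max(|4.6346| - 2.13, 0) = 2.5046
prox(x) = [-6.1849, 2.5046]
||prox(x)||_1 = 6.1849 + 2.5046 = 8.6895


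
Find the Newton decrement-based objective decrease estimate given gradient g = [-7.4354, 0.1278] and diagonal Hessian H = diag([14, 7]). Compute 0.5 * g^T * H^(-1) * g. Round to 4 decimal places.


Step 1: H is diagonal, so H^(-1) * g = [-0.5311, 0.0183].
Step 2: g^T H^(-1) g = sum_i g_i^2 / H_ii
  = (-7.4354)^2/14 + (0.1278)^2/7
  = 3.9489 + 0.0023 = 3.9513
Step 3: Objective decrease = 0.5 * g^T H^(-1) g = 1.9756


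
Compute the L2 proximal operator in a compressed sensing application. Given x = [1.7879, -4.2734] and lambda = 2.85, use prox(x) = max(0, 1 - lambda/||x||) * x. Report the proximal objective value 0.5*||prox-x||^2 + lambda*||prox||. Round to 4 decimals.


Step 1: Compute ||x||.
||x|| = 4.6323
Step 2: Compute scaling factor.
scale = max(0, 1 - 2.85/4.6323) = 0.3848
Step 3: prox(x) = [0.6879, -1.6442]
||prox(x)|| = 1.7823
Step 4: Proximal objective.
0.5*||prox-x||^2 = 4.0613
lambda*||prox|| = 5.0796
Total = 9.1409


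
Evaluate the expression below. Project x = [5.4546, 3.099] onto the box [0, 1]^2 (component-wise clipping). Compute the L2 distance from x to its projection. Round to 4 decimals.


Project each component onto [0, 1].
clip(5.4546) = 1.0, clip(3.099) = 1.0
Projection = [1.0, 1.0]
Squared diffs: [19.8435, 4.4058]
Distance = sqrt(24.2493) = 4.9244


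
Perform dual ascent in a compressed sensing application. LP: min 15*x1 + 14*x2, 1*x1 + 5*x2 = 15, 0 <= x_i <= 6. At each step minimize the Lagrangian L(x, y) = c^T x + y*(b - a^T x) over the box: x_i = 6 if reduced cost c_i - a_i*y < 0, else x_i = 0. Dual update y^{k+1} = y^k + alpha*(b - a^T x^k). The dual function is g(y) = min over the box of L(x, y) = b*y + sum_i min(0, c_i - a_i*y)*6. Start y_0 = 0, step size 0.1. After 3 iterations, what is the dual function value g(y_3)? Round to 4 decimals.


Dual ascent for LP: min 15*x1 + 14*x2, 1*x1 + 5*x2 = 15, 0 <= x_i <= 6
Step 1: y^k = 0.0, reduced costs: (15.0, 14.0)
  x^k = (0.0, 0.0), subgradient = b - a^T x = 15.0
  y^{k+1} = 0.0 + 0.1*15.0 = 1.5
Step 2: y^k = 1.5, reduced costs: (13.5, 6.5)
  x^k = (0.0, 0.0), subgradient = b - a^T x = 15.0
  y^{k+1} = 1.5 + 0.1*15.0 = 3.0
Step 3: y^k = 3.0, reduced costs: (12.0, -1.0)
  x^k = (0.0, 6.0), subgradient = b - a^T x = -15.0
  y^{k+1} = 3.0 + 0.1*-15.0 = 1.5
Dual objective at y_3 = 1.5: reduced costs (13.5, 6.5), box minimizer x = (0.0, 0.0)
g(y_3) = b*y + (c1 - a1*y)*x1 + (c2 - a2*y)*x2 = 15*1.5 + 13.5*0.0 + 6.5*0.0 = 22.5 + 0.0 + 0.0 = 22.5


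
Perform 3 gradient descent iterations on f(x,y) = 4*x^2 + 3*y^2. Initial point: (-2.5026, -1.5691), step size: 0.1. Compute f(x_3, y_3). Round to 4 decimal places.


Gradient descent on f(x,y) = 4*x^2 + 3*y^2.
Starting point: (-2.5026, -1.5691), alpha = 0.1
Step 1: grad_x = 2*4*-2.5026 = -20.0208, grad_y = 2*3*-1.5691 = -9.4146
  x_1 = -2.5026 - 0.1*-20.0208 = -0.5005
  y_1 = -1.5691 - 0.1*-9.4146 = -0.6276
Step 2: grad_x = 2*4*-0.5005 = -4.0042, grad_y = 2*3*-0.6276 = -3.7658
  x_2 = -0.5005 - 0.1*-4.0042 = -0.1001
  y_2 = -0.6276 - 0.1*-3.7658 = -0.2511
Step 3: grad_x = 2*4*-0.1001 = -0.8008, grad_y = 2*3*-0.2511 = -1.5063
  x_3 = -0.1001 - 0.1*-0.8008 = -0.02
  y_3 = -0.2511 - 0.1*-1.5063 = -0.1004
f(-0.02, -0.1004) = 4*(-0.02)^2 + 3*(-0.1004)^2 = 0.0319


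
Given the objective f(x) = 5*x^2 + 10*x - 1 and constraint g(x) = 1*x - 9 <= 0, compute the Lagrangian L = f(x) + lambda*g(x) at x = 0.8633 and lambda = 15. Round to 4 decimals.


Step 1: Evaluate f(x).
f(0.8633) = 5*0.8633^2 + 10*0.8633 - 1 = 11.3594
Step 2: Evaluate g(x).
g(0.8633) = 1*0.8633 - 9 = -8.1367
Step 3: Compute Lagrangian.
L = 11.3594 + 15*-8.1367 = -110.6911


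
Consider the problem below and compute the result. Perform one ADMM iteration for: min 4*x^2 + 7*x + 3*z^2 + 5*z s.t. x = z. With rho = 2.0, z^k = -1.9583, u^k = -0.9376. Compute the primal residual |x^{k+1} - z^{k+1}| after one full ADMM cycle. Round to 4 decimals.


ADMM iteration with rho = 2.0, z^k = -1.9583, u^k = -0.9376
Step 1: x-update.
Minimize 4*x^2 + 7*x + (2.0/2)*(x + 1.9583 - 0.9376)^2
FOC: (2*4 + 2.0)*x = -7 + 2.0*(-1.9583 + 0.9376)
x^{k+1} = -0.9041
Step 2: z-update.
Minimize 3*z^2 + 5*z + (2.0/2)*(-0.9041 - z - 0.9376)^2
FOC: (2*3 + 2.0)*z = -5 + 2.0*(-0.9041 - 0.9376)
z^{k+1} = -1.0854
Step 3: u-update.
u^{k+1} = -0.9376 - 0.9041 + 1.0854 = -0.7563
Step 4: Primal residual = |-0.9041 + 1.0854| = 0.1813


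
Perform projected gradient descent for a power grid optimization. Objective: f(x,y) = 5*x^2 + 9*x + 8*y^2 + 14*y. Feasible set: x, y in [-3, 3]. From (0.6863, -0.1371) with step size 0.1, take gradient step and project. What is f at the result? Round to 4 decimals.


Step 1: Compute gradient at (0.6863, -0.1371).
grad_x = 2*5*0.6863 + 9 = 15.863
grad_y = 2*8*-0.1371 + 14 = 11.8064
Step 2: Gradient step.
x_raw = 0.6863 - 0.1*15.863 = -0.9
y_raw = -0.1371 - 0.1*11.8064 = -1.3177
Step 3: Project onto [-3, 3].
x_proj = clip(-0.9) = -0.9
y_proj = clip(-1.3177) = -1.3177
Step 4: Evaluate f.
f(-0.9, -1.3177) = -8.6069


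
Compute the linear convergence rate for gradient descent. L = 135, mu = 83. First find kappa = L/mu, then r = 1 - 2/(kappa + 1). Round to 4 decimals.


Step 1: Compute the condition number.
kappa = L/mu = 135/83 = 1.6265
Step 2: Compute the convergence rate.
r = 1 - 2/(kappa + 1) = 1 - 2*mu/(L + mu) = (L - mu)/(L + mu) = 52/218 = 0.2385


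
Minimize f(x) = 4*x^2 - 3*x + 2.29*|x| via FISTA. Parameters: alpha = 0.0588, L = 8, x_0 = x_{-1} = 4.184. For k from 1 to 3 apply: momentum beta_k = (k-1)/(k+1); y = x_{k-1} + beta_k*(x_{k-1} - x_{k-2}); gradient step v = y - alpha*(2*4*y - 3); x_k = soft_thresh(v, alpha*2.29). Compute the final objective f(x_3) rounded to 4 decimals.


FISTA on f(x) = 4*x^2 - 3*x + 2.29*|x|
L = 8, alpha = 0.0588
Iteration 1: beta = 0.0, y = 4.184 + 0.0*(4.184 - 4.184) = 4.184
  grad(y) = 30.472, v = y - alpha*grad = 2.3922
  prox(v) = soft_thresh(2.3922, 0.1347) = 2.2576
Iteration 2: beta = 0.3333, y = 2.2576 + 0.3333*(2.2576 - 4.184) = 1.6155
  grad(y) = 9.9237, v = y - alpha*grad = 1.0319
  prox(v) = soft_thresh(1.0319, 0.1347) = 0.8973
Iteration 3: beta = 0.5, y = 0.8973 + 0.5*(0.8973 - 2.2576) = 0.2171
  grad(y) = -1.2628, v = y - alpha*grad = 0.2914
  prox(v) = soft_thresh(0.2914, 0.1347) = 0.1567
f(x_3) = 4*0.1567^2 - 3*0.1567 + 2.29*|0.1567| = -0.013


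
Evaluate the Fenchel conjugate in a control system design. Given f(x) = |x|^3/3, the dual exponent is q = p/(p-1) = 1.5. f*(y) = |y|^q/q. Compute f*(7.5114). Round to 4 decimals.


The conjugate exponent q satisfies 1/p + 1/q = 1.
p = 3, so q = 3/(3 - 1) = 1.5
|y|^q = 7.5114^1.5 = 20.5864
f*(7.5114) = 20.5864 / 1.5 = 13.7243


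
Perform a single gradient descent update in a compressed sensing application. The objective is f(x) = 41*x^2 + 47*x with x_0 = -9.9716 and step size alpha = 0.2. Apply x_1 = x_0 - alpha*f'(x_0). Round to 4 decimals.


We compute the gradient at x_0 and apply the update.
f'(x) = 82*x + 47
f'(-9.9716) = 82*-9.9716 + 47 = -770.6712
x_1 = -9.9716 - 0.2*-770.6712 = 144.1626


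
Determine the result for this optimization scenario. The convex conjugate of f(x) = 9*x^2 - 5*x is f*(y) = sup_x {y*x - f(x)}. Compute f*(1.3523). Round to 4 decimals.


f*(y) = sup_x {y*x - a*x^2 - b*x} = sup_x {(y-b)*x - a*x^2}
FOC: (y - b) - 2a*x = 0 => x* = (y - b)/(2a)
x* = (1.3523 + 5)/(2*9) = 0.3529
f*(1.3523) = (y-b)^2/(4a) = (1.3523 + 5)^2/(4*9)
= 40.3517/36 = 1.1209


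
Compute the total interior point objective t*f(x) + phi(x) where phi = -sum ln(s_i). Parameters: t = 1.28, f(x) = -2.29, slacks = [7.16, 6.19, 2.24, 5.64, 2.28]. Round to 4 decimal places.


Step 1: Compute log-barrier.
ln values: [1.9685, 1.8229, 0.8065, 1.7299, 0.8242]
phi = -(1.9685 + 1.8229 + 0.8065 + 1.7299 + 0.8242) = -7.152
Step 2: Compute augmented objective.
t*f(x) = 1.28*-2.29 = -2.9312
Total = -2.9312 - 7.152 = -10.0832


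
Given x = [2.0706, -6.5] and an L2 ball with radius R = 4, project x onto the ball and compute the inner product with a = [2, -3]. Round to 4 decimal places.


Step 1: Compute ||x|| (intermediates to 6 decimals).
||x|| = sqrt(2.0706^2 + (-6.5)^2) = 6.821831
Step 2: Project.
Since ||x|| > R, scale = R/||x|| = 4/6.821831 = 0.586353, proj(x) = scale * x
proj(x) = [1.214103, -3.811295]
Step 3: Dot product.
a^T * proj(x) = 2*1.214103 - 3*(-3.811295) = 13.8621


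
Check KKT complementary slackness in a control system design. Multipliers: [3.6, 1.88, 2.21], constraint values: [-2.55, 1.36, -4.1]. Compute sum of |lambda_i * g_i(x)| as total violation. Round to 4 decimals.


KKT complementary slackness check:
lambda_1 * g_1 = 3.6 * -2.55 = -9.18
lambda_2 * g_2 = 1.88 * 1.36 = 2.5568
lambda_3 * g_3 = 2.21 * -4.1 = -9.061
Total violation = 9.18 + 2.5568 + 9.061 = 20.7978


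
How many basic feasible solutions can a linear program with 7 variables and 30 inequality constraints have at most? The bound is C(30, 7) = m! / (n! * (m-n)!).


Each vertex corresponds to some choice of n active constraints out of m, so the number of vertices is at most C(m, n) = m! / (n!(m-n)!).
m = 30, n = 7
Numerator: 30 * 29 * 28 * 27 * 26 * 25 * 24
Denominator: 7! = 5040
C(30, 7) = 2035800


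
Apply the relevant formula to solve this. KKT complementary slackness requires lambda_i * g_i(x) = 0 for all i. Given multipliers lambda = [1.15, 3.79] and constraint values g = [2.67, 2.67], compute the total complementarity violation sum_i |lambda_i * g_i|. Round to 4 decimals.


KKT complementary slackness check:
lambda_1 * g_1 = 1.15 * 2.67 = 3.0705
lambda_2 * g_2 = 3.79 * 2.67 = 10.1193
Total violation = 3.0705 + 10.1193 = 13.1898


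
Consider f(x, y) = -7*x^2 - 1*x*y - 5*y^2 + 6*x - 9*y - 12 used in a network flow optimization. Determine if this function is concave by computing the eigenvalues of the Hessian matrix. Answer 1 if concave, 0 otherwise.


The Hessian of f(x,y) = -7*x^2 - 1*x*y - 5*y^2 + 6*x - 9*y - 12 is:
H = [[-14, -1], [-1, -10]]
Trace = -14 - 10 = -24
Determinant = -14*-10 - (-1)^2 = 139
Discriminant = (-24)^2 - 4*139 = 20.0
Eigenvalues: lambda_1 = -14.2361, lambda_2 = -9.7639
The function is concave.

1


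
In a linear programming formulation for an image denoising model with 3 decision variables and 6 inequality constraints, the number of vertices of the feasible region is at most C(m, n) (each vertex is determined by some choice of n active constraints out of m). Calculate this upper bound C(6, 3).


Each vertex corresponds to some choice of n active constraints out of m, so the number of vertices is at most C(m, n) = m! / (n!(m-n)!).
m = 6, n = 3
Numerator: 6 * 5 * 4
Denominator: 3! = 6
C(6, 3) = 20


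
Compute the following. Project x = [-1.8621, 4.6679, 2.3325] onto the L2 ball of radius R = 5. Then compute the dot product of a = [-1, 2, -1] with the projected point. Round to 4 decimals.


Step 1: Compute ||x|| (intermediates to 6 decimals).
||x|| = sqrt((-1.8621)^2 + 4.6679^2 + 2.3325^2) = 5.540511
Step 2: Project.
Since ||x|| > R, scale = R/||x|| = 5/5.540511 = 0.902444, proj(x) = scale * x
proj(x) = [-1.680441, 4.212518, 2.104951]
Step 3: Dot product.
a^T * proj(x) = -1*(-1.680441) + 2*4.212518 - 1*2.104951 = 8.0005


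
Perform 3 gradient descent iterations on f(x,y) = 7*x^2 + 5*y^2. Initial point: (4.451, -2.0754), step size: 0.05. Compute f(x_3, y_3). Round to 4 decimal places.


Gradient descent on f(x,y) = 7*x^2 + 5*y^2.
Starting point: (4.451, -2.0754), alpha = 0.05
Step 1: grad_x = 2*7*4.451 = 62.314, grad_y = 2*5*-2.0754 = -20.754
  x_1 = 4.451 - 0.05*62.314 = 1.3353
  y_1 = -2.0754 - 0.05*-20.754 = -1.0377
Step 2: grad_x = 2*7*1.3353 = 18.6942, grad_y = 2*5*-1.0377 = -10.377
  x_2 = 1.3353 - 0.05*18.6942 = 0.4006
  y_2 = -1.0377 - 0.05*-10.377 = -0.5189
Step 3: grad_x = 2*7*0.4006 = 5.6083, grad_y = 2*5*-0.5189 = -5.1885
  x_3 = 0.4006 - 0.05*5.6083 = 0.1202
  y_3 = -0.5189 - 0.05*-5.1885 = -0.2594
f(0.1202, -0.2594) = 7*0.1202^2 + 5*(-0.2594)^2 = 0.4376


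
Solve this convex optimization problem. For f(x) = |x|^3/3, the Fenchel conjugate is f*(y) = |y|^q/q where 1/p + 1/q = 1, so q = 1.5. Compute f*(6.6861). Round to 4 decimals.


The conjugate exponent q satisfies 1/p + 1/q = 1.
p = 3, so q = 3/(3 - 1) = 1.5
|y|^q = 6.6861^1.5 = 17.2886
f*(6.6861) = 17.2886 / 1.5 = 11.5257


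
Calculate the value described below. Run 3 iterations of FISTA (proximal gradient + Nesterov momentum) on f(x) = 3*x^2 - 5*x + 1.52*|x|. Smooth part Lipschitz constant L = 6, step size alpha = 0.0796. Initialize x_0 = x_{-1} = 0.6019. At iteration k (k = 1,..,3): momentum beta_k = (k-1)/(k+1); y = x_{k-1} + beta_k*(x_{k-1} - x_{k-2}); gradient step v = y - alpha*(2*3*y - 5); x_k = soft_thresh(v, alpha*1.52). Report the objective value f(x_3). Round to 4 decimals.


FISTA on f(x) = 3*x^2 - 5*x + 1.52*|x|
L = 6, alpha = 0.0796
Iteration 1: beta = 0.0, y = 0.6019 + 0.0*(0.6019 - 0.6019) = 0.6019
  grad(y) = -1.3886, v = y - alpha*grad = 0.7124
  prox(v) = soft_thresh(0.7124, 0.121) = 0.5914
Iteration 2: beta = 0.3333, y = 0.5914 + 0.3333*(0.5914 - 0.6019) = 0.588
  grad(y) = -1.4723, v = y - alpha*grad = 0.7051
  prox(v) = soft_thresh(0.7051, 0.121) = 0.5842
Iteration 3: beta = 0.5, y = 0.5842 + 0.5*(0.5842 - 0.5914) = 0.5805
  grad(y) = -1.5169, v = y - alpha*grad = 0.7013
  prox(v) = soft_thresh(0.7013, 0.121) = 0.5803
f(x_3) = 3*0.5803^2 - 5*0.5803 + 1.52*|0.5803| = -1.0092


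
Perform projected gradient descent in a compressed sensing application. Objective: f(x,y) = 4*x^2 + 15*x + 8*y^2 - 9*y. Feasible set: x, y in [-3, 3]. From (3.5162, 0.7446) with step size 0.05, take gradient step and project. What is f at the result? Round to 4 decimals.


Step 1: Compute gradient at (3.5162, 0.7446).
grad_x = 2*4*3.5162 + 15 = 43.1296
grad_y = 2*8*0.7446 - 9 = 2.9136
Step 2: Gradient step.
x_raw = 3.5162 - 0.05*43.1296 = 1.3597
y_raw = 0.7446 - 0.05*2.9136 = 0.5989
Step 3: Project onto [-3, 3].
x_proj = clip(1.3597) = 1.3597
y_proj = clip(0.5989) = 0.5989
Step 4: Evaluate f.
f(1.3597, 0.5989) = 25.2705


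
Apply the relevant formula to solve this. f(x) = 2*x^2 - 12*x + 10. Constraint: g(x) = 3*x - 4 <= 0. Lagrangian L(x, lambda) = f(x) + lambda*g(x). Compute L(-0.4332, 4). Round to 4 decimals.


Step 1: Evaluate f(x).
f(-0.4332) = 2*(-0.4332)^2 - 12*(-0.4332) + 10 = 15.5737
Step 2: Evaluate g(x).
g(-0.4332) = 3*-0.4332 - 4 = -5.2996
Step 3: Compute Lagrangian.
L = 15.5737 + 4*-5.2996 = -5.6247


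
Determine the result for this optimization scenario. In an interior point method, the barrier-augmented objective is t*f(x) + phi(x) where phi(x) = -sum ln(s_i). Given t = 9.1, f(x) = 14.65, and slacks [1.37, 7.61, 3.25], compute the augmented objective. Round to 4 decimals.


Step 1: Compute log-barrier.
ln values: [0.3148, 2.0295, 1.1787]
phi = -(0.3148 + 2.0295 + 1.1787) = -3.5229
Step 2: Compute augmented objective.
t*f(x) = 9.1*14.65 = 133.315
Total = 133.315 - 3.5229 = 129.7921


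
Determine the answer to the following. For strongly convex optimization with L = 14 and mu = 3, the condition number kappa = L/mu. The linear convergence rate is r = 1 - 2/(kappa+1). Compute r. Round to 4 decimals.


Step 1: Compute the condition number.
kappa = L/mu = 14/3 = 4.6667
Step 2: Compute the convergence rate.
r = 1 - 2/(kappa + 1) = 1 - 2*mu/(L + mu) = (L - mu)/(L + mu) = 11/17 = 0.6471


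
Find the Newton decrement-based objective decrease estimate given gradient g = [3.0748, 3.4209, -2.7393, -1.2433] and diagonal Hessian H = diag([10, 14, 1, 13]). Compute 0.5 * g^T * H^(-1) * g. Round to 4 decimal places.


Step 1: H is diagonal, so H^(-1) * g = [0.3075, 0.2444, -2.7393, -0.0956].
Step 2: g^T H^(-1) g = sum_i g_i^2 / H_ii
  = (3.0748)^2/10 + (3.4209)^2/14 + (-2.7393)^2/1 + (-1.2433)^2/13
  = 0.9454 + 0.8359 + 7.5038 + 0.1189 = 9.404
Step 3: Objective decrease = 0.5 * g^T H^(-1) g = 4.702


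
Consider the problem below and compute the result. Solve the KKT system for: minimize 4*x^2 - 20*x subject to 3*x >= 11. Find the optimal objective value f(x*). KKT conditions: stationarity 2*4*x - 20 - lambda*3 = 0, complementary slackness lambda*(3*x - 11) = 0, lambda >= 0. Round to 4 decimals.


Step 1: Try lambda = 0 (constraint inactive).
x_unc = 20/(2*4) = 2.5
Check: 3*2.5 = 7.5 < 11 -- violated!
Step 2: Constraint must be active: 3*x = 11
x* = 11/3 = 3.6667 (rounded; the exact value 11/3 is used below)
lambda = (2*4*(11/3) - 20)/3 = 3.1111
Step 3: Compute optimal value.
f(x*) = 4*(11/3)^2 - 20*(11/3) = -19.5556


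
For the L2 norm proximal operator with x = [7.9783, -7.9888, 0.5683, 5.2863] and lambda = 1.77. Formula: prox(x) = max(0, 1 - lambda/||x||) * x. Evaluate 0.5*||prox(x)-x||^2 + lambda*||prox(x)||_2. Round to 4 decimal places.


Step 1: Compute ||x||.
||x|| = 12.4797
Step 2: Compute scaling factor.
scale = max(0, 1 - 1.77/12.4797) = 0.8582
Step 3: prox(x) = [6.8467, -6.8557, 0.4877, 4.5365]
||prox(x)|| = 10.7097
Step 4: Proximal objective.
0.5*||prox-x||^2 = 1.5665
lambda*||prox|| = 18.9562
Total = 20.5226


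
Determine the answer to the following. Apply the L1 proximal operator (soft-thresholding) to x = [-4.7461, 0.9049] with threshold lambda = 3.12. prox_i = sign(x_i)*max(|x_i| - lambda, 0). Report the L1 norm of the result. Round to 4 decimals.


Soft-thresholding with lambda = 3.12:
prox(-4.7461) = sign(-4.7461)*max(|-4.7461| - 3.12, 0) = -1.6261
prox(0.9049) = sign(0.9049)*max(|0.9049| - 3.12, 0) = 0.0
prox(x) = [-1.6261, 0.0]
||prox(x)||_1 = 1.6261 + 0.0 = 1.6261


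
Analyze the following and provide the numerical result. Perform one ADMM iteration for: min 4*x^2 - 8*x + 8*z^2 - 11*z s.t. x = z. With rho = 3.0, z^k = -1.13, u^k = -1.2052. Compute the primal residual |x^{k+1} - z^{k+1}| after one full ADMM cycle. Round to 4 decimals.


ADMM iteration with rho = 3.0, z^k = -1.13, u^k = -1.2052
Step 1: x-update.
Minimize 4*x^2 - 8*x + (3.0/2)*(x + 1.13 - 1.2052)^2
FOC: (2*4 + 3.0)*x = 8 + 3.0*(-1.13 + 1.2052)
x^{k+1} = 0.7478
Step 2: z-update.
Minimize 8*z^2 - 11*z + (3.0/2)*(0.7478 - z - 1.2052)^2
FOC: (2*8 + 3.0)*z = 11 + 3.0*(0.7478 - 1.2052)
z^{k+1} = 0.5067
Step 3: u-update.
u^{k+1} = -1.2052 + 0.7478 - 0.5067 = -0.9641
Step 4: Primal residual = |0.7478 - 0.5067| = 0.2411


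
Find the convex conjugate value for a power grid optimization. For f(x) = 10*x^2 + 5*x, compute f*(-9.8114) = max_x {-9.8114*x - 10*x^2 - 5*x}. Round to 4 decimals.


f*(y) = sup_x {y*x - a*x^2 - b*x} = sup_x {(y-b)*x - a*x^2}
FOC: (y - b) - 2a*x = 0 => x* = (y - b)/(2a)
x* = (-9.8114 - 5)/(2*10) = -0.7406
f*(-9.8114) = (y-b)^2/(4a) = (-9.8114 - 5)^2/(4*10)
= 219.3776/40 = 5.4844


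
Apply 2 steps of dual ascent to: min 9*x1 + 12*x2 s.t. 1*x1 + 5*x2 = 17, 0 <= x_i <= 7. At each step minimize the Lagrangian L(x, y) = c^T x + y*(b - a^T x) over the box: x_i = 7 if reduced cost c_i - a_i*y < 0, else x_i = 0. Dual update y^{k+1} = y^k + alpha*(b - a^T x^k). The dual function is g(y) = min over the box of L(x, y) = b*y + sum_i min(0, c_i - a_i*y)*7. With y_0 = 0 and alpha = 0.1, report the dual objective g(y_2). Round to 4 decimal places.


Dual ascent for LP: min 9*x1 + 12*x2, 1*x1 + 5*x2 = 17, 0 <= x_i <= 7
Step 1: y^k = 0.0, reduced costs: (9.0, 12.0)
  x^k = (0.0, 0.0), subgradient = b - a^T x = 17.0
  y^{k+1} = 0.0 + 0.1*17.0 = 1.7
Step 2: y^k = 1.7, reduced costs: (7.3, 3.5)
  x^k = (0.0, 0.0), subgradient = b - a^T x = 17.0
  y^{k+1} = 1.7 + 0.1*17.0 = 3.4
Dual objective at y_2 = 3.4: reduced costs (5.6, -5.0), box minimizer x = (0.0, 7.0)
g(y_2) = b*y + (c1 - a1*y)*x1 + (c2 - a2*y)*x2 = 17*3.4 + 5.6*0.0 + (-5.0)*7.0 = 57.8 + 0.0 - 35.0 = 22.8
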